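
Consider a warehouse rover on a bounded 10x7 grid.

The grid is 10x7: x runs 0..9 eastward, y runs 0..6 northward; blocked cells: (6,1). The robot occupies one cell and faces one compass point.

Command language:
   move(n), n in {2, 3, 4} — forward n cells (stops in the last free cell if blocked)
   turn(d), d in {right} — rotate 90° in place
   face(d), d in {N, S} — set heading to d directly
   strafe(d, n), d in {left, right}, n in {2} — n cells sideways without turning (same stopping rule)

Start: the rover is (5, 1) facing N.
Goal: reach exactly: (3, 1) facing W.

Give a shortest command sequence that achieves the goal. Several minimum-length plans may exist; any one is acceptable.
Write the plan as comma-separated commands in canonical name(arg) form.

t0: (5, 1) facing N
1. strafe(left, 2) → (3, 1) facing N
2. face(S) → (3, 1) facing S
3. turn(right) → (3, 1) facing W
nothing shorter than 3 reaches the goal.

strafe(left, 2), face(S), turn(right)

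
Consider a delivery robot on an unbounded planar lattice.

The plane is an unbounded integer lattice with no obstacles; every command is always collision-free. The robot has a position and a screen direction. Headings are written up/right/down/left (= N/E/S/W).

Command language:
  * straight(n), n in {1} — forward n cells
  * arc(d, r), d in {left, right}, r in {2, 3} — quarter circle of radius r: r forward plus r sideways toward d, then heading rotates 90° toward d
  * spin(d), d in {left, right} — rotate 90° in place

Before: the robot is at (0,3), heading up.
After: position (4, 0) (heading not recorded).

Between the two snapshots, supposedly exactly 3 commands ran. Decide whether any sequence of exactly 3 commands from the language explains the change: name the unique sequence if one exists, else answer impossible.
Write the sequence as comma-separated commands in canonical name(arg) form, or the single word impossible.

spin(right), straight(1), arc(right, 3)

key: running arc(right, 3) before spin(right) would end elsewhere — order is forced
start: at (0,3), heading up
1. spin(right) → at (0,3), heading right
2. straight(1) → at (1,3), heading right
3. arc(right, 3) → at (4,0), heading down
no other 3-command option fits: unique.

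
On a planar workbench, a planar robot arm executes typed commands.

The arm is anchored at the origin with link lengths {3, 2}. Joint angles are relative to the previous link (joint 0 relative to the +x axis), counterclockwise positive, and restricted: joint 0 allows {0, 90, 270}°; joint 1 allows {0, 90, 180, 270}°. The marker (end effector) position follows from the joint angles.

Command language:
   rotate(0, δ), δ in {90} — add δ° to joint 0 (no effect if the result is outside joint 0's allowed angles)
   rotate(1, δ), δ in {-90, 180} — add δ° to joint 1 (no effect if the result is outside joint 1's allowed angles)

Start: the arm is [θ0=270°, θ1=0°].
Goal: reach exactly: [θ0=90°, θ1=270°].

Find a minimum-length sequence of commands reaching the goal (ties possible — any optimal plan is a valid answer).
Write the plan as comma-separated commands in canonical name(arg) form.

initial: [θ0=270°, θ1=0°]
step 1 (rotate(0, 90)): [θ0=0°, θ1=0°]
step 2 (rotate(0, 90)): [θ0=90°, θ1=0°]
step 3 (rotate(1, -90)): [θ0=90°, θ1=270°]
nothing shorter than 3 reaches the goal.

rotate(0, 90), rotate(0, 90), rotate(1, -90)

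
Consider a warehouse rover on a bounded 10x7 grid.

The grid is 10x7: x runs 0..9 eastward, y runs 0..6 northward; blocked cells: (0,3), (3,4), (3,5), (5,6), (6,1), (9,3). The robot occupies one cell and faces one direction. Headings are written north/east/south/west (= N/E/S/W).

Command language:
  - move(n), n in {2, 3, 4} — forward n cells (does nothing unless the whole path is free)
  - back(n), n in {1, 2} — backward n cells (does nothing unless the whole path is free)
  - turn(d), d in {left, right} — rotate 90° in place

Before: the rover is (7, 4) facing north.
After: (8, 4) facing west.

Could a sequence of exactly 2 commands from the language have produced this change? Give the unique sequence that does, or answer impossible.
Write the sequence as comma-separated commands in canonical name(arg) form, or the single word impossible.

key: position moved to (8,4) AND the heading swung to W — translation plus rotation needed
start: (7, 4) facing north
t=1 turn(left) ⇒ (7, 4) facing west
t=2 back(1) ⇒ (8, 4) facing west
all 49 alternatives checked — unique.

turn(left), back(1)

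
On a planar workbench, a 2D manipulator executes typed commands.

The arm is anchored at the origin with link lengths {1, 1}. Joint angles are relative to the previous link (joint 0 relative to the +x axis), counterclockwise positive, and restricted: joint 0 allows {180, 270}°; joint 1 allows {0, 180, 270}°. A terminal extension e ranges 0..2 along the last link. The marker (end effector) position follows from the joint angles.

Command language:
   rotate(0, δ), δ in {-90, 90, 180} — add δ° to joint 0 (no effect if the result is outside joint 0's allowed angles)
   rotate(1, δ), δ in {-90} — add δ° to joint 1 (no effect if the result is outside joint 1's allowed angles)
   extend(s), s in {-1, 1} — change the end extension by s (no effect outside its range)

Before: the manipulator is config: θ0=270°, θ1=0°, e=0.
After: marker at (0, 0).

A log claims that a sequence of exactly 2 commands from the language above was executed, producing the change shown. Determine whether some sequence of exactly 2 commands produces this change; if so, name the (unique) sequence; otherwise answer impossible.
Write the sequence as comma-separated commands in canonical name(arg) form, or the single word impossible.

begin: config: θ0=270°, θ1=0°, e=0
step 1 (rotate(1, -90)): config: θ0=270°, θ1=270°, e=0
step 2 (rotate(1, -90)): config: θ0=270°, θ1=180°, e=0
uniquely the one of 36 2-step routes that fits.

rotate(1, -90), rotate(1, -90)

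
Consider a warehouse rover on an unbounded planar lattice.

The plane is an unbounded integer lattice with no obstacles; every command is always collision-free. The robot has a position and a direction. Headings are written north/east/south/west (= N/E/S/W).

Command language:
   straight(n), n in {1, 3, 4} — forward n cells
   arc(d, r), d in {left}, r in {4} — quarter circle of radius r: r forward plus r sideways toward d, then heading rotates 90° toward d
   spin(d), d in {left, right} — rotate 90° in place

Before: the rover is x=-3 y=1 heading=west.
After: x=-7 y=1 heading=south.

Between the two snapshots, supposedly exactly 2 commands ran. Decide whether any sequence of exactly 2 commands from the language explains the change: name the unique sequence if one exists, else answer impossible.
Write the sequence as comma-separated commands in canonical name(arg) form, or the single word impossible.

key: cell and facing (now S) both changed — the 2 commands mix motion and turning
start: x=-3 y=1 heading=west
t=1 straight(4) ⇒ x=-7 y=1 heading=west
t=2 spin(left) ⇒ x=-7 y=1 heading=south
no rival 2-sequence matches.

straight(4), spin(left)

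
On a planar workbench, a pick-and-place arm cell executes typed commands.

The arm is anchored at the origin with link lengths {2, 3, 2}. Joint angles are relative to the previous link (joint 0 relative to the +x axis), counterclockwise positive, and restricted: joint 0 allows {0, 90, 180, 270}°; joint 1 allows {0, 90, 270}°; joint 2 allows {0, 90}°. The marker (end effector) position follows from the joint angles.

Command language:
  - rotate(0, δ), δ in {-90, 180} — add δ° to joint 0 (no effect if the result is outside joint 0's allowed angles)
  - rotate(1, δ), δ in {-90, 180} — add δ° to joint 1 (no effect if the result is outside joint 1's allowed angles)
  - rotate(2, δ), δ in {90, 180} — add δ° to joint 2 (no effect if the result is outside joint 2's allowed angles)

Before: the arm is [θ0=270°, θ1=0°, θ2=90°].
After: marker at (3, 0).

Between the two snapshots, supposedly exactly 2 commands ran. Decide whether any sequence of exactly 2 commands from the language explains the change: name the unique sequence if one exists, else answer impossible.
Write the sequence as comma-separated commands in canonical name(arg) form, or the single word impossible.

rotate(1, -90), rotate(1, 180)

key: order matters: swapping rotate(1, -90) and rotate(1, 180) lands elsewhere
begin: [θ0=270°, θ1=0°, θ2=90°]
step 1 (rotate(1, -90)): [θ0=270°, θ1=270°, θ2=90°]
step 2 (rotate(1, 180)): [θ0=270°, θ1=90°, θ2=90°]
all 36 alternatives checked — unique.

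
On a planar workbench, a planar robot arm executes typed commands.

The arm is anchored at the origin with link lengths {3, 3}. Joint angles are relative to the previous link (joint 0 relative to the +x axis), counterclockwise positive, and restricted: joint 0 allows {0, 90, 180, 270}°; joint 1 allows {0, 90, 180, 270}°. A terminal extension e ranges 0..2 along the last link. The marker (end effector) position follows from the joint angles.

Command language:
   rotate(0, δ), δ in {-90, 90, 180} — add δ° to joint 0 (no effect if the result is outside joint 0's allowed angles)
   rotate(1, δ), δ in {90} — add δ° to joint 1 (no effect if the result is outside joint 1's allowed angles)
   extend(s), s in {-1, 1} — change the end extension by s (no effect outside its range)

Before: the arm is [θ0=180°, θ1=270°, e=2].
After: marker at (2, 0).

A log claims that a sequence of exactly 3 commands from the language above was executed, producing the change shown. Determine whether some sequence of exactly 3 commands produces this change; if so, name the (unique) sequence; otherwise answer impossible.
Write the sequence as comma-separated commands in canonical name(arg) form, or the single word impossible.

start: [θ0=180°, θ1=270°, e=2]
[1] after rotate(1, 90): [θ0=180°, θ1=0°, e=2]
[2] after rotate(1, 90): [θ0=180°, θ1=90°, e=2]
[3] after rotate(1, 90): [θ0=180°, θ1=180°, e=2]
uniquely the one of 216 3-step routes that fits.

rotate(1, 90), rotate(1, 90), rotate(1, 90)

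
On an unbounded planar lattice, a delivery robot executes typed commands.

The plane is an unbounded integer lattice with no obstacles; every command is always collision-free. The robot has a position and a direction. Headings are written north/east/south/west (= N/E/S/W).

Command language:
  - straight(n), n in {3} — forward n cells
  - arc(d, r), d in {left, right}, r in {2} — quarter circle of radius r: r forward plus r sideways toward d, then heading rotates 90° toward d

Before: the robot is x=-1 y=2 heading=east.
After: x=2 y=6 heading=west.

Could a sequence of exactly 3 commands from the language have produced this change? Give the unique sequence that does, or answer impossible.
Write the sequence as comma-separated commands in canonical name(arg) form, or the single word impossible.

straight(3), arc(left, 2), arc(left, 2)

key: running arc(left, 2) before straight(3) would end elsewhere — order is forced
from: x=-1 y=2 heading=east
t=1 straight(3) ⇒ x=2 y=2 heading=east
t=2 arc(left, 2) ⇒ x=4 y=4 heading=north
t=3 arc(left, 2) ⇒ x=2 y=6 heading=west
no rival 3-sequence matches.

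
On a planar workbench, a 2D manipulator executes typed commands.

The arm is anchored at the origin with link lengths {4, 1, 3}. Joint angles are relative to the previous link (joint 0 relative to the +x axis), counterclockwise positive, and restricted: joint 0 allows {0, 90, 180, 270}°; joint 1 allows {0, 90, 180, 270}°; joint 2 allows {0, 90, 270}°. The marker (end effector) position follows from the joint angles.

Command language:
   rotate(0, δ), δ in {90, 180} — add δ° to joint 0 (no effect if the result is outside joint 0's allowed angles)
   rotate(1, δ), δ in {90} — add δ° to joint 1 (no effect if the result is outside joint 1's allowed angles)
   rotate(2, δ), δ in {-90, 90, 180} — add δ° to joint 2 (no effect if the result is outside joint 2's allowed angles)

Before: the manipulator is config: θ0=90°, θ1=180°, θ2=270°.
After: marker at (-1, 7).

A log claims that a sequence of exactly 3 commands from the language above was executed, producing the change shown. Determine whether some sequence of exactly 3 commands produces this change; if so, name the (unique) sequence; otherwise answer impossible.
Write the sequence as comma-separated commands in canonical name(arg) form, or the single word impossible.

begin: config: θ0=90°, θ1=180°, θ2=270°
1. rotate(1, 90) → config: θ0=90°, θ1=270°, θ2=270°
2. rotate(1, 90) → config: θ0=90°, θ1=0°, θ2=270°
3. rotate(1, 90) → config: θ0=90°, θ1=90°, θ2=270°
uniquely the one of 216 3-step routes that fits.

rotate(1, 90), rotate(1, 90), rotate(1, 90)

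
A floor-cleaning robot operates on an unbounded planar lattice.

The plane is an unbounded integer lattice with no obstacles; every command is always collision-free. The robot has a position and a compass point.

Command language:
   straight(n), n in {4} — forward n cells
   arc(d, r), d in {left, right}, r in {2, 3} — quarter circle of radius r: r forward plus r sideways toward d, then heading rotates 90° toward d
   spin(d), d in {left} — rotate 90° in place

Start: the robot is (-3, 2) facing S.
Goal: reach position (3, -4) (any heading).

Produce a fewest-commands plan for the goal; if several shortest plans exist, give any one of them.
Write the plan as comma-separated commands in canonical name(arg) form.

from: (-3, 2) facing S
t=1 arc(left, 3) ⇒ (0, -1) facing E
t=2 arc(right, 3) ⇒ (3, -4) facing S
nothing shorter than 2 reaches the goal.

arc(left, 3), arc(right, 3)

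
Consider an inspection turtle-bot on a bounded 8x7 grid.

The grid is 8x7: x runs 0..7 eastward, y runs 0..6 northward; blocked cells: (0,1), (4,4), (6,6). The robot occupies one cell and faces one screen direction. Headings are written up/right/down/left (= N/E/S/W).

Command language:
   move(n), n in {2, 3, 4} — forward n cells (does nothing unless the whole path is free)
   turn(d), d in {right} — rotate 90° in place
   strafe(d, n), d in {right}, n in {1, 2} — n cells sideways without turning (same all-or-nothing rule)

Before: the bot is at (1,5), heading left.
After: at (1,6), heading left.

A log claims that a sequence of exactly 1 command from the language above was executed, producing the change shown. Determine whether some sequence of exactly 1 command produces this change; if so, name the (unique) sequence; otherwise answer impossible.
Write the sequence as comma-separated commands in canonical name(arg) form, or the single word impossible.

strafe(right, 1)

key: still facing W — the one step turns nothing
t0: at (1,5), heading left
t=1 strafe(right, 1) ⇒ at (1,6), heading left
all 6 alternatives checked — unique.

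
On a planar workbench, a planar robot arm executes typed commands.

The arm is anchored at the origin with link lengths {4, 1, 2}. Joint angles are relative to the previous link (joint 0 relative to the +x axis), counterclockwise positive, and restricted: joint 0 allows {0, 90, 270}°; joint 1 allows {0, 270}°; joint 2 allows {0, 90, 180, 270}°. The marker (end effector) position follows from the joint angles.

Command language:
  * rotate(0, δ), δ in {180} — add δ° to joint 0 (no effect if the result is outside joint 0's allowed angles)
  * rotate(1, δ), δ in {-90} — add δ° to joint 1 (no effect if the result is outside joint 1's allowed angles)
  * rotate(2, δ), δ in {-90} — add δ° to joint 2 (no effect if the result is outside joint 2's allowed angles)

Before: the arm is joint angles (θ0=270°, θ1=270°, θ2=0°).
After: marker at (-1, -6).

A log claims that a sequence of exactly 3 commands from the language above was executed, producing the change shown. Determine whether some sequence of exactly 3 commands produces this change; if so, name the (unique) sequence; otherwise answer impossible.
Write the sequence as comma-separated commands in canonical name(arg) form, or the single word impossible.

rotate(2, -90), rotate(2, -90), rotate(2, -90)

from: joint angles (θ0=270°, θ1=270°, θ2=0°)
t=1 rotate(2, -90) ⇒ joint angles (θ0=270°, θ1=270°, θ2=270°)
t=2 rotate(2, -90) ⇒ joint angles (θ0=270°, θ1=270°, θ2=180°)
t=3 rotate(2, -90) ⇒ joint angles (θ0=270°, θ1=270°, θ2=90°)
all 27 alternatives checked — unique.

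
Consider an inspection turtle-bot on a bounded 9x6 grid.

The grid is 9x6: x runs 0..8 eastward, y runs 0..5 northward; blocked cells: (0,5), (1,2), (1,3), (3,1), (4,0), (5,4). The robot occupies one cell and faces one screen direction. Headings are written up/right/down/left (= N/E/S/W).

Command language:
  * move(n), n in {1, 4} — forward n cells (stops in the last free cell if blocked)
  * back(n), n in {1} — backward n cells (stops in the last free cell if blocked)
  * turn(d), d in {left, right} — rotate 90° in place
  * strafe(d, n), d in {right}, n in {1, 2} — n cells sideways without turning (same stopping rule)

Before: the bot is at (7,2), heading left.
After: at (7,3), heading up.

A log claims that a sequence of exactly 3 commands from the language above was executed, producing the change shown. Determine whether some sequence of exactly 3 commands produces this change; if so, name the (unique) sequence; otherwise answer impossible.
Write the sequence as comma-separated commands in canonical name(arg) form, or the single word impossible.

key: position moved to (7,3) AND the heading swung to N — translation plus rotation needed
t0: at (7,2), heading left
1. strafe(right, 2) → at (7,4), heading left
2. turn(right) → at (7,4), heading up
3. back(1) → at (7,3), heading up
no other 3-command option fits: unique.

strafe(right, 2), turn(right), back(1)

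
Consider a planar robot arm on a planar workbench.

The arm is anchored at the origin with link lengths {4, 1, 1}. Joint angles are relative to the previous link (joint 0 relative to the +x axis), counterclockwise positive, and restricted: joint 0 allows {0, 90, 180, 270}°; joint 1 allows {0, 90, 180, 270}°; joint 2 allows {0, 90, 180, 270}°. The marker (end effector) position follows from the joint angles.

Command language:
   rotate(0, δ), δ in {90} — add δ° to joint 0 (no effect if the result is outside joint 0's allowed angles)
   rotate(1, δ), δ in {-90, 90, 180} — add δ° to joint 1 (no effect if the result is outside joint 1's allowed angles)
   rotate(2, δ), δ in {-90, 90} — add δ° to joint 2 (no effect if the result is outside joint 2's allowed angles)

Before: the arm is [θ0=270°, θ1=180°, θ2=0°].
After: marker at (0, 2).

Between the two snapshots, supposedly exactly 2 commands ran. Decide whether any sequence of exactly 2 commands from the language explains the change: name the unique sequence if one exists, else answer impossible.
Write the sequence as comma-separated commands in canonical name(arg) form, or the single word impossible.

rotate(0, 90), rotate(0, 90)

t0: [θ0=270°, θ1=180°, θ2=0°]
1. rotate(0, 90) → [θ0=0°, θ1=180°, θ2=0°]
2. rotate(0, 90) → [θ0=90°, θ1=180°, θ2=0°]
uniquely the one of 36 2-step routes that fits.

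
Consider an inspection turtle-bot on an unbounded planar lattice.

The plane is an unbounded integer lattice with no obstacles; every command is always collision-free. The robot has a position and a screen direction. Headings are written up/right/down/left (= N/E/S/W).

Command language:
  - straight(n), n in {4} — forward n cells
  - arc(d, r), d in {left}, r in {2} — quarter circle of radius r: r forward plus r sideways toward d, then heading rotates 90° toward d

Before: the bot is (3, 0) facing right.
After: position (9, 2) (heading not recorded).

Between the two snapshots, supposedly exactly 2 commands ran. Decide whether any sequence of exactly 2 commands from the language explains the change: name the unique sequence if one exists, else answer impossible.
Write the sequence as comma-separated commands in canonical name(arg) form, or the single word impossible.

straight(4), arc(left, 2)

key: order matters: swapping straight(4) and arc(left, 2) lands elsewhere
from: (3, 0) facing right
t=1 straight(4) ⇒ (7, 0) facing right
t=2 arc(left, 2) ⇒ (9, 2) facing up
no rival 2-sequence matches.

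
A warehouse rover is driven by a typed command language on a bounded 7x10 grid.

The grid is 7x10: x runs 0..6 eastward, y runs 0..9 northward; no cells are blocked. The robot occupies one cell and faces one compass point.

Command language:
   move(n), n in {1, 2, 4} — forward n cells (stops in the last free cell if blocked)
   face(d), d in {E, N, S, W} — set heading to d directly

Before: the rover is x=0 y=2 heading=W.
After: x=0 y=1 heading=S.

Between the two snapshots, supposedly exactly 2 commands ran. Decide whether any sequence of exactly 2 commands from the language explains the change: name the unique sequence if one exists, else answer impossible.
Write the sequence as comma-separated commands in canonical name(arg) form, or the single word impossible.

key: cell and facing (now S) both changed — the 2 commands mix motion and turning
initial: x=0 y=2 heading=W
t=1 face(S) ⇒ x=0 y=2 heading=S
t=2 move(1) ⇒ x=0 y=1 heading=S
no rival 2-sequence matches.

face(S), move(1)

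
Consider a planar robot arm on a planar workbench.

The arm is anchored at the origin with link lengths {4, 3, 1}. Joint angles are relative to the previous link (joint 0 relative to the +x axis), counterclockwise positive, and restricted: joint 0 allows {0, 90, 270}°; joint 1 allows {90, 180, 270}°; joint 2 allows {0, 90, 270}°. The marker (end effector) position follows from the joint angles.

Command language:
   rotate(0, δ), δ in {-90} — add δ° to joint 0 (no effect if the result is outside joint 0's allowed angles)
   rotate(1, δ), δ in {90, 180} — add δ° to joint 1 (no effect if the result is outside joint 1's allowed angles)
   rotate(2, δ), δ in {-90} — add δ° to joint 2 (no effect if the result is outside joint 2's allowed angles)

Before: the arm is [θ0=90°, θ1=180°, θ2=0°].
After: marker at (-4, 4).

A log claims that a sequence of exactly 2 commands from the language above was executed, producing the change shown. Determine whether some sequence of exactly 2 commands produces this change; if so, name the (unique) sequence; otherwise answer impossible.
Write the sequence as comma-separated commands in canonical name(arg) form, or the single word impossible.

key: order matters: swapping rotate(1, 90) and rotate(1, 180) lands elsewhere
t0: [θ0=90°, θ1=180°, θ2=0°]
[1] after rotate(1, 90): [θ0=90°, θ1=270°, θ2=0°]
[2] after rotate(1, 180): [θ0=90°, θ1=90°, θ2=0°]
no other 2-command option fits: unique.

rotate(1, 90), rotate(1, 180)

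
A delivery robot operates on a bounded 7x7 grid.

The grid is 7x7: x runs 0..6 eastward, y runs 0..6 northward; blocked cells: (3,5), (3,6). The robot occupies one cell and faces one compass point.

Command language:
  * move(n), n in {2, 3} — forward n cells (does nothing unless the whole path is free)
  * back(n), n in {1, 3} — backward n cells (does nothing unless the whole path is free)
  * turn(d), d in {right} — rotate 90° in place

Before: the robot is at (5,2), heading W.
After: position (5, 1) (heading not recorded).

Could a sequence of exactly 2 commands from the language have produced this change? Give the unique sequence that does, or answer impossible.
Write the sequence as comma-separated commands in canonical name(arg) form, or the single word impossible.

key: order matters: swapping turn(right) and back(1) lands elsewhere
start: at (5,2), heading W
t=1 turn(right) ⇒ at (5,2), heading N
t=2 back(1) ⇒ at (5,1), heading N
uniquely the one of 25 2-step routes that fits.

turn(right), back(1)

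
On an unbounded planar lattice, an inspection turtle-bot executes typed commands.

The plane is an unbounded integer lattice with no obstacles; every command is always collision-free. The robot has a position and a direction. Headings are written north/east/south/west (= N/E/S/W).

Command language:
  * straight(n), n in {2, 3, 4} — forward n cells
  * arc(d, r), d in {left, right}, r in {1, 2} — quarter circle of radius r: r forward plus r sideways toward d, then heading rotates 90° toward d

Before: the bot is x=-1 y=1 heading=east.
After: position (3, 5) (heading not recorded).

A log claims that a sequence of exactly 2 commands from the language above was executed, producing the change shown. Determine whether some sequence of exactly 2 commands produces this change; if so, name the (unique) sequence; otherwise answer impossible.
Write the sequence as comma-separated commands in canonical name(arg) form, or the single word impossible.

key: order matters: swapping arc(left, 2) and arc(right, 2) lands elsewhere
initial: x=-1 y=1 heading=east
1. arc(left, 2) → x=1 y=3 heading=north
2. arc(right, 2) → x=3 y=5 heading=east
all 49 alternatives checked — unique.

arc(left, 2), arc(right, 2)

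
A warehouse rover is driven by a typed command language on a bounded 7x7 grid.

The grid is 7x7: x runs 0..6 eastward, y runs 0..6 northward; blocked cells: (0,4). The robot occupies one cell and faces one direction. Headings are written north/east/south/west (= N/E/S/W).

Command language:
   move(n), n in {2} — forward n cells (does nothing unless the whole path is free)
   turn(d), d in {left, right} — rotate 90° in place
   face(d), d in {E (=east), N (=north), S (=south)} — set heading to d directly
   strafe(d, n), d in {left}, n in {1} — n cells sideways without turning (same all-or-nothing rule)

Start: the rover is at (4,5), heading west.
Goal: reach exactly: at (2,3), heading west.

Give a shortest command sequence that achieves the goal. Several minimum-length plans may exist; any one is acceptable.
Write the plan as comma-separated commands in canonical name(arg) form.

move(2), strafe(left, 1), strafe(left, 1)

start: at (4,5), heading west
1. move(2) → at (2,5), heading west
2. strafe(left, 1) → at (2,4), heading west
3. strafe(left, 1) → at (2,3), heading west
minimal: 3 command(s), checked below 3.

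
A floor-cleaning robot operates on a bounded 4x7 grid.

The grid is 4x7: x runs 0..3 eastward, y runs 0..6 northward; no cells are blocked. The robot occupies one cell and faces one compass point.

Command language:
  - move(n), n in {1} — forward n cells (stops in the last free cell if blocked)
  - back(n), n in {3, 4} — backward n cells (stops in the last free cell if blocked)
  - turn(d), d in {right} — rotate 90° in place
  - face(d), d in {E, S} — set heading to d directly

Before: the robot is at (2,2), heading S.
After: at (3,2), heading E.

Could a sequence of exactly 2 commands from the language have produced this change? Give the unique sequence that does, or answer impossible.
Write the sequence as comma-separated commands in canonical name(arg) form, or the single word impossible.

face(E), move(1)

key: running move(1) before face(E) would end elsewhere — order is forced
start: at (2,2), heading S
1. face(E) → at (2,2), heading E
2. move(1) → at (3,2), heading E
all 36 alternatives checked — unique.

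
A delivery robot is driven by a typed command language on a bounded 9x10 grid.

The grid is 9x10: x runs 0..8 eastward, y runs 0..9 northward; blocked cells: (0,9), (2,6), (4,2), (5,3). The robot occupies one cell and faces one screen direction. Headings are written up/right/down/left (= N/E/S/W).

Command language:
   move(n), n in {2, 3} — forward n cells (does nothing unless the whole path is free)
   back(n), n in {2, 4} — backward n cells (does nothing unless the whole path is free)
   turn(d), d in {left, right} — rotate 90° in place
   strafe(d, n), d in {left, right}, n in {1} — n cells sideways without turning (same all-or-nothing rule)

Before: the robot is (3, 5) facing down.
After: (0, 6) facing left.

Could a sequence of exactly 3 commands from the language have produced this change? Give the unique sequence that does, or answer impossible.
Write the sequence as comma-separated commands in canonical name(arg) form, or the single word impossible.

key: running strafe(right, 1) before turn(right) would end elsewhere — order is forced
begin: (3, 5) facing down
1. turn(right) → (3, 5) facing left
2. move(3) → (0, 5) facing left
3. strafe(right, 1) → (0, 6) facing left
uniquely the one of 512 3-step routes that fits.

turn(right), move(3), strafe(right, 1)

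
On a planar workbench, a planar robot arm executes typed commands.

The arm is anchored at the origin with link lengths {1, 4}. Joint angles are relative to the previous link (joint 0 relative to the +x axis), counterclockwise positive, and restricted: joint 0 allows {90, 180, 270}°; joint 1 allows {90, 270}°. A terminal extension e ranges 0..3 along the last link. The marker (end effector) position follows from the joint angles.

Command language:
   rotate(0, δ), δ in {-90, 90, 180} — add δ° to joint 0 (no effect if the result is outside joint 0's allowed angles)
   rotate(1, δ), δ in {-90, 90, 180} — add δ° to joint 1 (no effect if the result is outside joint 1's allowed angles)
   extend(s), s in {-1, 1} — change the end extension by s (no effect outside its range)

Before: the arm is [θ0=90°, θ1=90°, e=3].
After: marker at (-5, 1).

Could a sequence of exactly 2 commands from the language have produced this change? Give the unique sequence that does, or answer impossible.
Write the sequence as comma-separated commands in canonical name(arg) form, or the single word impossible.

begin: [θ0=90°, θ1=90°, e=3]
step 1 (extend(-1)): [θ0=90°, θ1=90°, e=2]
step 2 (extend(-1)): [θ0=90°, θ1=90°, e=1]
no rival 2-sequence matches.

extend(-1), extend(-1)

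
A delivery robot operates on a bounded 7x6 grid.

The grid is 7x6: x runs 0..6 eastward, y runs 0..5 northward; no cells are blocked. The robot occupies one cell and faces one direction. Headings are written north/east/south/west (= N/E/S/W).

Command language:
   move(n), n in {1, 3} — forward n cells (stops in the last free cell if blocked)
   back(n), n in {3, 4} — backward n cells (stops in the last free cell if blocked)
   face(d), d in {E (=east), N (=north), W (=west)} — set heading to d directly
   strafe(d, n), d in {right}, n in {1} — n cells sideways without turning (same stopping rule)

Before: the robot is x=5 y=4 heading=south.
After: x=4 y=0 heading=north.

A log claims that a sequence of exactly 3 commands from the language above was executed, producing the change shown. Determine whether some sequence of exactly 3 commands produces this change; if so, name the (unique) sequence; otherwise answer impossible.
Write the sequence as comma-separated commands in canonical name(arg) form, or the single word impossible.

key: running back(4) before strafe(right, 1) would end elsewhere — order is forced
initial: x=5 y=4 heading=south
[1] after strafe(right, 1): x=4 y=4 heading=south
[2] after face(N): x=4 y=4 heading=north
[3] after back(4): x=4 y=0 heading=north
all 512 alternatives checked — unique.

strafe(right, 1), face(N), back(4)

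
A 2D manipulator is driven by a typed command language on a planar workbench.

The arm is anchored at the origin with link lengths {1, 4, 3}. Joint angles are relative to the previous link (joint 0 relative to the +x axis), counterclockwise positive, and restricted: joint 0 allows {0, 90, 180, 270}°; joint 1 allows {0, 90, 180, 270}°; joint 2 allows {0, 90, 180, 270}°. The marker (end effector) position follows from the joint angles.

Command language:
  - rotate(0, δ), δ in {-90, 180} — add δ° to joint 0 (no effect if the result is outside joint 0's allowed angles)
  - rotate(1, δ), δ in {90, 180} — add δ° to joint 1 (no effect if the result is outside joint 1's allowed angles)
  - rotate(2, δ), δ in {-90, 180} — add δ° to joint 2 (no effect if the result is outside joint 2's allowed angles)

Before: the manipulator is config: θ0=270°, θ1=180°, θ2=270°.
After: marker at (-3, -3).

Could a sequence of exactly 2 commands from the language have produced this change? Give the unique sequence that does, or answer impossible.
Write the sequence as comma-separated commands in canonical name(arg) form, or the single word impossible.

from: config: θ0=270°, θ1=180°, θ2=270°
1. rotate(0, -90) → config: θ0=180°, θ1=180°, θ2=270°
2. rotate(0, -90) → config: θ0=90°, θ1=180°, θ2=270°
no rival 2-sequence matches.

rotate(0, -90), rotate(0, -90)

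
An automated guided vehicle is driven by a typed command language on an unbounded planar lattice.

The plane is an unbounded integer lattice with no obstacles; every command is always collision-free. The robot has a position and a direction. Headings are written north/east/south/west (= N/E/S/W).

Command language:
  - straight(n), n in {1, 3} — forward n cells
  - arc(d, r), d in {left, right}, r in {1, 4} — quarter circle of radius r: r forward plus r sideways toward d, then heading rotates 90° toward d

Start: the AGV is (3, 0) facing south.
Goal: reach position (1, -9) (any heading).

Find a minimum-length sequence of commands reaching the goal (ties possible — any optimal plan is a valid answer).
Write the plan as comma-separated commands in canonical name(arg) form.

arc(left, 1), arc(right, 1), straight(3), arc(right, 4)

t0: (3, 0) facing south
step 1 (arc(left, 1)): (4, -1) facing east
step 2 (arc(right, 1)): (5, -2) facing south
step 3 (straight(3)): (5, -5) facing south
step 4 (arc(right, 4)): (1, -9) facing west
shorter routes all fall short; 4 is best.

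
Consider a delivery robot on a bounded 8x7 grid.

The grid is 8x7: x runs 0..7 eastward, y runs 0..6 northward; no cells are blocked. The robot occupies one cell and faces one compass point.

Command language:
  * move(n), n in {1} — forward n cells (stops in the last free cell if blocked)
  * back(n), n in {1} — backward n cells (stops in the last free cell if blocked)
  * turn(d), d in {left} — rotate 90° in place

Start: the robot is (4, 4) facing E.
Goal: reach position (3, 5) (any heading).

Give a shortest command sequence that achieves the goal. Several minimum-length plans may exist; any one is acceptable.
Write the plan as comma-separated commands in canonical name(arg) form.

back(1), turn(left), move(1)

begin: (4, 4) facing E
step 1 (back(1)): (3, 4) facing E
step 2 (turn(left)): (3, 4) facing N
step 3 (move(1)): (3, 5) facing N
minimal: 3 command(s), checked below 3.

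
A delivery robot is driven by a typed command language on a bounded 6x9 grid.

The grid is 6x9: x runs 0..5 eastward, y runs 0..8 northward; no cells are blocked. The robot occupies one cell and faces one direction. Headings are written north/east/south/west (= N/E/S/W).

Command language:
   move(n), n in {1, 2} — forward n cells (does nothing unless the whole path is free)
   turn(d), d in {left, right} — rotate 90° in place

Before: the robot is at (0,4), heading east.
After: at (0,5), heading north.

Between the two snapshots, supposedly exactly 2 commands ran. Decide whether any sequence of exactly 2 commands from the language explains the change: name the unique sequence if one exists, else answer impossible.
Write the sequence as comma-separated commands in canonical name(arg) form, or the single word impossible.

turn(left), move(1)

key: order matters: swapping turn(left) and move(1) lands elsewhere
initial: at (0,4), heading east
1. turn(left) → at (0,4), heading north
2. move(1) → at (0,5), heading north
no other 2-command option fits: unique.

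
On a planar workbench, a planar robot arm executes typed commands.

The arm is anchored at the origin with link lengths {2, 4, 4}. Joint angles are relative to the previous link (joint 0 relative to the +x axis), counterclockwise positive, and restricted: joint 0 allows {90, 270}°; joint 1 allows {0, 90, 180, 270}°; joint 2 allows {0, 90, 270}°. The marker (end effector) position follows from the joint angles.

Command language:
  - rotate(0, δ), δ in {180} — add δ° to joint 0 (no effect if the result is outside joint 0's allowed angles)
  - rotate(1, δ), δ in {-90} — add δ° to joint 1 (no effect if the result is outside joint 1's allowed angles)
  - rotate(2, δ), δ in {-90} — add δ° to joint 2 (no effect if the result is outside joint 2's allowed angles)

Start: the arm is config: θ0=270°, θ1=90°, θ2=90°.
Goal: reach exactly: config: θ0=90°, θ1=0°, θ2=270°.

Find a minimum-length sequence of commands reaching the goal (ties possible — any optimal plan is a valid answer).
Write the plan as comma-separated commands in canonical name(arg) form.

begin: config: θ0=270°, θ1=90°, θ2=90°
1. rotate(0, 180) → config: θ0=90°, θ1=90°, θ2=90°
2. rotate(2, -90) → config: θ0=90°, θ1=90°, θ2=0°
3. rotate(2, -90) → config: θ0=90°, θ1=90°, θ2=270°
4. rotate(1, -90) → config: θ0=90°, θ1=0°, θ2=270°
no 3-step plan works, so 4 is optimal.

rotate(0, 180), rotate(2, -90), rotate(2, -90), rotate(1, -90)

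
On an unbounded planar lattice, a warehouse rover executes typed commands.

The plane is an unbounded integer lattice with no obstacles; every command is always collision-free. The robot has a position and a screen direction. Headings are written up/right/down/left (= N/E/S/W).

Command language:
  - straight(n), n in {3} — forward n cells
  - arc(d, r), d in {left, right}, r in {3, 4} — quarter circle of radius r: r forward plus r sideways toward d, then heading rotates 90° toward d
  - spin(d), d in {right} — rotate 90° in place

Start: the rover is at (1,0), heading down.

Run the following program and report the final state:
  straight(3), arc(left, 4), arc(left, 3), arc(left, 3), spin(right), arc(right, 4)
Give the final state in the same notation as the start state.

begin: at (1,0), heading down
[1] after straight(3): at (1,-3), heading down
[2] after arc(left, 4): at (5,-7), heading right
[3] after arc(left, 3): at (8,-4), heading up
[4] after arc(left, 3): at (5,-1), heading left
[5] after spin(right): at (5,-1), heading up
[6] after arc(right, 4): at (9,3), heading right

at (9,3), heading right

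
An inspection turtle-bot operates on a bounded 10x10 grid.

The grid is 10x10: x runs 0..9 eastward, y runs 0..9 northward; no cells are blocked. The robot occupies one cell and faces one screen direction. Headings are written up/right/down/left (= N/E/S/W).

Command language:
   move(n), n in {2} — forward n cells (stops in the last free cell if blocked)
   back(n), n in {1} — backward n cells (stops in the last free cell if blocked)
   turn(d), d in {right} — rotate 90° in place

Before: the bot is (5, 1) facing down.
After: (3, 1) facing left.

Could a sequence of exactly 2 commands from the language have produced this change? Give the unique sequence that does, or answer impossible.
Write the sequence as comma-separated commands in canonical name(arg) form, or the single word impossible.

turn(right), move(2)

key: order matters: swapping turn(right) and move(2) lands elsewhere
begin: (5, 1) facing down
step 1 (turn(right)): (5, 1) facing left
step 2 (move(2)): (3, 1) facing left
uniquely the one of 9 2-step routes that fits.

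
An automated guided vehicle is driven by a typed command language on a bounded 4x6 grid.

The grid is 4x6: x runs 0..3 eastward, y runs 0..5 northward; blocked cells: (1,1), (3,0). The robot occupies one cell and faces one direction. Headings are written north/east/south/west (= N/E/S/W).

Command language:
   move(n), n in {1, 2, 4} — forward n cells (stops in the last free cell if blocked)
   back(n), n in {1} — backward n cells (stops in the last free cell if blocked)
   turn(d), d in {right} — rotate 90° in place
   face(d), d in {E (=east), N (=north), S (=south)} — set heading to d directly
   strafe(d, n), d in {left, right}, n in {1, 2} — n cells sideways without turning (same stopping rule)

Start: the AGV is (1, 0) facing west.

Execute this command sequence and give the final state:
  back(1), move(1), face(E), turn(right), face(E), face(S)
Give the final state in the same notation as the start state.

(1, 0) facing south

start: (1, 0) facing west
1. back(1) → (2, 0) facing west
2. move(1) → (1, 0) facing west
3. face(E) → (1, 0) facing east
4. turn(right) → (1, 0) facing south
5. face(E) → (1, 0) facing east
6. face(S) → (1, 0) facing south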